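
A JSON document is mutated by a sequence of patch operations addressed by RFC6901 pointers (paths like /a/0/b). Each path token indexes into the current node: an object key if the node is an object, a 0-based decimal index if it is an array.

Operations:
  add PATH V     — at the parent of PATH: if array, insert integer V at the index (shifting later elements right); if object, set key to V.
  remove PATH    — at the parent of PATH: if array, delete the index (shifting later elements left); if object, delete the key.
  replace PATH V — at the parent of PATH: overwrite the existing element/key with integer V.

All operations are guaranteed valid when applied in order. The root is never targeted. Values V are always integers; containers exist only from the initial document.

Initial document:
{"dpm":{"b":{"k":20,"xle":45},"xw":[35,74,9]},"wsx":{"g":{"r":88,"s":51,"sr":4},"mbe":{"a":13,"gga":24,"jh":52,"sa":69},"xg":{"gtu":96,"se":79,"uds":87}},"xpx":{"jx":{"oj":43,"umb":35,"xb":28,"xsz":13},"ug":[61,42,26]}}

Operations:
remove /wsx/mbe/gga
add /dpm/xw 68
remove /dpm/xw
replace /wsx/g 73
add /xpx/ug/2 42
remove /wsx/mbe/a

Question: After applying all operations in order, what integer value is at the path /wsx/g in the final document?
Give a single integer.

Answer: 73

Derivation:
After op 1 (remove /wsx/mbe/gga): {"dpm":{"b":{"k":20,"xle":45},"xw":[35,74,9]},"wsx":{"g":{"r":88,"s":51,"sr":4},"mbe":{"a":13,"jh":52,"sa":69},"xg":{"gtu":96,"se":79,"uds":87}},"xpx":{"jx":{"oj":43,"umb":35,"xb":28,"xsz":13},"ug":[61,42,26]}}
After op 2 (add /dpm/xw 68): {"dpm":{"b":{"k":20,"xle":45},"xw":68},"wsx":{"g":{"r":88,"s":51,"sr":4},"mbe":{"a":13,"jh":52,"sa":69},"xg":{"gtu":96,"se":79,"uds":87}},"xpx":{"jx":{"oj":43,"umb":35,"xb":28,"xsz":13},"ug":[61,42,26]}}
After op 3 (remove /dpm/xw): {"dpm":{"b":{"k":20,"xle":45}},"wsx":{"g":{"r":88,"s":51,"sr":4},"mbe":{"a":13,"jh":52,"sa":69},"xg":{"gtu":96,"se":79,"uds":87}},"xpx":{"jx":{"oj":43,"umb":35,"xb":28,"xsz":13},"ug":[61,42,26]}}
After op 4 (replace /wsx/g 73): {"dpm":{"b":{"k":20,"xle":45}},"wsx":{"g":73,"mbe":{"a":13,"jh":52,"sa":69},"xg":{"gtu":96,"se":79,"uds":87}},"xpx":{"jx":{"oj":43,"umb":35,"xb":28,"xsz":13},"ug":[61,42,26]}}
After op 5 (add /xpx/ug/2 42): {"dpm":{"b":{"k":20,"xle":45}},"wsx":{"g":73,"mbe":{"a":13,"jh":52,"sa":69},"xg":{"gtu":96,"se":79,"uds":87}},"xpx":{"jx":{"oj":43,"umb":35,"xb":28,"xsz":13},"ug":[61,42,42,26]}}
After op 6 (remove /wsx/mbe/a): {"dpm":{"b":{"k":20,"xle":45}},"wsx":{"g":73,"mbe":{"jh":52,"sa":69},"xg":{"gtu":96,"se":79,"uds":87}},"xpx":{"jx":{"oj":43,"umb":35,"xb":28,"xsz":13},"ug":[61,42,42,26]}}
Value at /wsx/g: 73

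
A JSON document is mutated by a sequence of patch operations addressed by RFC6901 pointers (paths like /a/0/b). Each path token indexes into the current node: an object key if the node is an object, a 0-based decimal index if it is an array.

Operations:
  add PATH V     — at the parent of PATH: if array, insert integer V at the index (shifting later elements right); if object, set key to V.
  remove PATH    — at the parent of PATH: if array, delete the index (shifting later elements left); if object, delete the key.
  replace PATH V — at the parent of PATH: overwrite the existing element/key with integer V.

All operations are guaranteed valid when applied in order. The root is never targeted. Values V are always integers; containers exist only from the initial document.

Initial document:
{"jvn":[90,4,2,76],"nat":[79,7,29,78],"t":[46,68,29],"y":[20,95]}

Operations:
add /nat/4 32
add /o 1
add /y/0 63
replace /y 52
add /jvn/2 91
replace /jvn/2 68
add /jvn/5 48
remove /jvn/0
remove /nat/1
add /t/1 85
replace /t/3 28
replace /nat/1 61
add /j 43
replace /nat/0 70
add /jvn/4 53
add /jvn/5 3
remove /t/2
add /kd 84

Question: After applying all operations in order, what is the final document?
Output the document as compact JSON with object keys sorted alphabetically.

After op 1 (add /nat/4 32): {"jvn":[90,4,2,76],"nat":[79,7,29,78,32],"t":[46,68,29],"y":[20,95]}
After op 2 (add /o 1): {"jvn":[90,4,2,76],"nat":[79,7,29,78,32],"o":1,"t":[46,68,29],"y":[20,95]}
After op 3 (add /y/0 63): {"jvn":[90,4,2,76],"nat":[79,7,29,78,32],"o":1,"t":[46,68,29],"y":[63,20,95]}
After op 4 (replace /y 52): {"jvn":[90,4,2,76],"nat":[79,7,29,78,32],"o":1,"t":[46,68,29],"y":52}
After op 5 (add /jvn/2 91): {"jvn":[90,4,91,2,76],"nat":[79,7,29,78,32],"o":1,"t":[46,68,29],"y":52}
After op 6 (replace /jvn/2 68): {"jvn":[90,4,68,2,76],"nat":[79,7,29,78,32],"o":1,"t":[46,68,29],"y":52}
After op 7 (add /jvn/5 48): {"jvn":[90,4,68,2,76,48],"nat":[79,7,29,78,32],"o":1,"t":[46,68,29],"y":52}
After op 8 (remove /jvn/0): {"jvn":[4,68,2,76,48],"nat":[79,7,29,78,32],"o":1,"t":[46,68,29],"y":52}
After op 9 (remove /nat/1): {"jvn":[4,68,2,76,48],"nat":[79,29,78,32],"o":1,"t":[46,68,29],"y":52}
After op 10 (add /t/1 85): {"jvn":[4,68,2,76,48],"nat":[79,29,78,32],"o":1,"t":[46,85,68,29],"y":52}
After op 11 (replace /t/3 28): {"jvn":[4,68,2,76,48],"nat":[79,29,78,32],"o":1,"t":[46,85,68,28],"y":52}
After op 12 (replace /nat/1 61): {"jvn":[4,68,2,76,48],"nat":[79,61,78,32],"o":1,"t":[46,85,68,28],"y":52}
After op 13 (add /j 43): {"j":43,"jvn":[4,68,2,76,48],"nat":[79,61,78,32],"o":1,"t":[46,85,68,28],"y":52}
After op 14 (replace /nat/0 70): {"j":43,"jvn":[4,68,2,76,48],"nat":[70,61,78,32],"o":1,"t":[46,85,68,28],"y":52}
After op 15 (add /jvn/4 53): {"j":43,"jvn":[4,68,2,76,53,48],"nat":[70,61,78,32],"o":1,"t":[46,85,68,28],"y":52}
After op 16 (add /jvn/5 3): {"j":43,"jvn":[4,68,2,76,53,3,48],"nat":[70,61,78,32],"o":1,"t":[46,85,68,28],"y":52}
After op 17 (remove /t/2): {"j":43,"jvn":[4,68,2,76,53,3,48],"nat":[70,61,78,32],"o":1,"t":[46,85,28],"y":52}
After op 18 (add /kd 84): {"j":43,"jvn":[4,68,2,76,53,3,48],"kd":84,"nat":[70,61,78,32],"o":1,"t":[46,85,28],"y":52}

Answer: {"j":43,"jvn":[4,68,2,76,53,3,48],"kd":84,"nat":[70,61,78,32],"o":1,"t":[46,85,28],"y":52}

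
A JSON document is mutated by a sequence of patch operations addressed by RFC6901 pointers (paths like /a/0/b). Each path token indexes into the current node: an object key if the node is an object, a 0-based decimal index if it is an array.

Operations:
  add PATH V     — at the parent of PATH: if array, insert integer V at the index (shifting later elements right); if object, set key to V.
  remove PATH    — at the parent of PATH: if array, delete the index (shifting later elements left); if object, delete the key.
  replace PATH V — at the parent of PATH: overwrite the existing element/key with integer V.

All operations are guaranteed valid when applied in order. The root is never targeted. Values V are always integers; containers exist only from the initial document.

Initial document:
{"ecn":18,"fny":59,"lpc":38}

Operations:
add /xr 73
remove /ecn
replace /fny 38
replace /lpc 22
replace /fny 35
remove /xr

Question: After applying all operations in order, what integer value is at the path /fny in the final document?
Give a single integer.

After op 1 (add /xr 73): {"ecn":18,"fny":59,"lpc":38,"xr":73}
After op 2 (remove /ecn): {"fny":59,"lpc":38,"xr":73}
After op 3 (replace /fny 38): {"fny":38,"lpc":38,"xr":73}
After op 4 (replace /lpc 22): {"fny":38,"lpc":22,"xr":73}
After op 5 (replace /fny 35): {"fny":35,"lpc":22,"xr":73}
After op 6 (remove /xr): {"fny":35,"lpc":22}
Value at /fny: 35

Answer: 35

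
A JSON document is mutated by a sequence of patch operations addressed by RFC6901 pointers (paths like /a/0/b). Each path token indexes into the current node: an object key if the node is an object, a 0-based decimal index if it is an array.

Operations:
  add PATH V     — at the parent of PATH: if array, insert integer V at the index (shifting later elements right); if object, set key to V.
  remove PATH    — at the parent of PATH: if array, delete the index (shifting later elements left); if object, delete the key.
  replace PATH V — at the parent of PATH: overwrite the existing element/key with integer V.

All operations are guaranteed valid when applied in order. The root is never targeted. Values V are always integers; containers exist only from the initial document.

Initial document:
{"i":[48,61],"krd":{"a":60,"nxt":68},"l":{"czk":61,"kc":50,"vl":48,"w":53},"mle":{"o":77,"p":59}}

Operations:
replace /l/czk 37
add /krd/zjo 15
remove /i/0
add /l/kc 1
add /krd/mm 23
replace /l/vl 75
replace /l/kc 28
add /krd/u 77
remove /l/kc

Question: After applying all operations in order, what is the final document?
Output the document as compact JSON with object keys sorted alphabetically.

After op 1 (replace /l/czk 37): {"i":[48,61],"krd":{"a":60,"nxt":68},"l":{"czk":37,"kc":50,"vl":48,"w":53},"mle":{"o":77,"p":59}}
After op 2 (add /krd/zjo 15): {"i":[48,61],"krd":{"a":60,"nxt":68,"zjo":15},"l":{"czk":37,"kc":50,"vl":48,"w":53},"mle":{"o":77,"p":59}}
After op 3 (remove /i/0): {"i":[61],"krd":{"a":60,"nxt":68,"zjo":15},"l":{"czk":37,"kc":50,"vl":48,"w":53},"mle":{"o":77,"p":59}}
After op 4 (add /l/kc 1): {"i":[61],"krd":{"a":60,"nxt":68,"zjo":15},"l":{"czk":37,"kc":1,"vl":48,"w":53},"mle":{"o":77,"p":59}}
After op 5 (add /krd/mm 23): {"i":[61],"krd":{"a":60,"mm":23,"nxt":68,"zjo":15},"l":{"czk":37,"kc":1,"vl":48,"w":53},"mle":{"o":77,"p":59}}
After op 6 (replace /l/vl 75): {"i":[61],"krd":{"a":60,"mm":23,"nxt":68,"zjo":15},"l":{"czk":37,"kc":1,"vl":75,"w":53},"mle":{"o":77,"p":59}}
After op 7 (replace /l/kc 28): {"i":[61],"krd":{"a":60,"mm":23,"nxt":68,"zjo":15},"l":{"czk":37,"kc":28,"vl":75,"w":53},"mle":{"o":77,"p":59}}
After op 8 (add /krd/u 77): {"i":[61],"krd":{"a":60,"mm":23,"nxt":68,"u":77,"zjo":15},"l":{"czk":37,"kc":28,"vl":75,"w":53},"mle":{"o":77,"p":59}}
After op 9 (remove /l/kc): {"i":[61],"krd":{"a":60,"mm":23,"nxt":68,"u":77,"zjo":15},"l":{"czk":37,"vl":75,"w":53},"mle":{"o":77,"p":59}}

Answer: {"i":[61],"krd":{"a":60,"mm":23,"nxt":68,"u":77,"zjo":15},"l":{"czk":37,"vl":75,"w":53},"mle":{"o":77,"p":59}}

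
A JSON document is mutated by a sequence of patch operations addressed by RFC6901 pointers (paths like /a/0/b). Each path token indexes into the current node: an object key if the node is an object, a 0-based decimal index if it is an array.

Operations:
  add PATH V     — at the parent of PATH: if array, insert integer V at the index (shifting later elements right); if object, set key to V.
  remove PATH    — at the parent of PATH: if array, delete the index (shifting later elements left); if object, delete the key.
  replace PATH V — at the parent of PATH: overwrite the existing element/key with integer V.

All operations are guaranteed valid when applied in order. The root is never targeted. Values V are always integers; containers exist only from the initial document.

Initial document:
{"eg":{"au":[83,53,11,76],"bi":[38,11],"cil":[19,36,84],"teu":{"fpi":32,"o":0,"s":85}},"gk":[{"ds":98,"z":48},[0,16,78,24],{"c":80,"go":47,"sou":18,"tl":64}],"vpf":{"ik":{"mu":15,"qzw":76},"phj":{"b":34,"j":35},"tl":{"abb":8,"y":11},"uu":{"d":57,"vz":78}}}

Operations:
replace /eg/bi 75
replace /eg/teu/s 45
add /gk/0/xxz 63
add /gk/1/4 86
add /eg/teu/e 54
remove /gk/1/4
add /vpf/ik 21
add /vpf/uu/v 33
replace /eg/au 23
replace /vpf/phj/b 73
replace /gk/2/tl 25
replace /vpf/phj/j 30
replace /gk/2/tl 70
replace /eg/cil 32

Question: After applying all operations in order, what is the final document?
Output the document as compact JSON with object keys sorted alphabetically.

After op 1 (replace /eg/bi 75): {"eg":{"au":[83,53,11,76],"bi":75,"cil":[19,36,84],"teu":{"fpi":32,"o":0,"s":85}},"gk":[{"ds":98,"z":48},[0,16,78,24],{"c":80,"go":47,"sou":18,"tl":64}],"vpf":{"ik":{"mu":15,"qzw":76},"phj":{"b":34,"j":35},"tl":{"abb":8,"y":11},"uu":{"d":57,"vz":78}}}
After op 2 (replace /eg/teu/s 45): {"eg":{"au":[83,53,11,76],"bi":75,"cil":[19,36,84],"teu":{"fpi":32,"o":0,"s":45}},"gk":[{"ds":98,"z":48},[0,16,78,24],{"c":80,"go":47,"sou":18,"tl":64}],"vpf":{"ik":{"mu":15,"qzw":76},"phj":{"b":34,"j":35},"tl":{"abb":8,"y":11},"uu":{"d":57,"vz":78}}}
After op 3 (add /gk/0/xxz 63): {"eg":{"au":[83,53,11,76],"bi":75,"cil":[19,36,84],"teu":{"fpi":32,"o":0,"s":45}},"gk":[{"ds":98,"xxz":63,"z":48},[0,16,78,24],{"c":80,"go":47,"sou":18,"tl":64}],"vpf":{"ik":{"mu":15,"qzw":76},"phj":{"b":34,"j":35},"tl":{"abb":8,"y":11},"uu":{"d":57,"vz":78}}}
After op 4 (add /gk/1/4 86): {"eg":{"au":[83,53,11,76],"bi":75,"cil":[19,36,84],"teu":{"fpi":32,"o":0,"s":45}},"gk":[{"ds":98,"xxz":63,"z":48},[0,16,78,24,86],{"c":80,"go":47,"sou":18,"tl":64}],"vpf":{"ik":{"mu":15,"qzw":76},"phj":{"b":34,"j":35},"tl":{"abb":8,"y":11},"uu":{"d":57,"vz":78}}}
After op 5 (add /eg/teu/e 54): {"eg":{"au":[83,53,11,76],"bi":75,"cil":[19,36,84],"teu":{"e":54,"fpi":32,"o":0,"s":45}},"gk":[{"ds":98,"xxz":63,"z":48},[0,16,78,24,86],{"c":80,"go":47,"sou":18,"tl":64}],"vpf":{"ik":{"mu":15,"qzw":76},"phj":{"b":34,"j":35},"tl":{"abb":8,"y":11},"uu":{"d":57,"vz":78}}}
After op 6 (remove /gk/1/4): {"eg":{"au":[83,53,11,76],"bi":75,"cil":[19,36,84],"teu":{"e":54,"fpi":32,"o":0,"s":45}},"gk":[{"ds":98,"xxz":63,"z":48},[0,16,78,24],{"c":80,"go":47,"sou":18,"tl":64}],"vpf":{"ik":{"mu":15,"qzw":76},"phj":{"b":34,"j":35},"tl":{"abb":8,"y":11},"uu":{"d":57,"vz":78}}}
After op 7 (add /vpf/ik 21): {"eg":{"au":[83,53,11,76],"bi":75,"cil":[19,36,84],"teu":{"e":54,"fpi":32,"o":0,"s":45}},"gk":[{"ds":98,"xxz":63,"z":48},[0,16,78,24],{"c":80,"go":47,"sou":18,"tl":64}],"vpf":{"ik":21,"phj":{"b":34,"j":35},"tl":{"abb":8,"y":11},"uu":{"d":57,"vz":78}}}
After op 8 (add /vpf/uu/v 33): {"eg":{"au":[83,53,11,76],"bi":75,"cil":[19,36,84],"teu":{"e":54,"fpi":32,"o":0,"s":45}},"gk":[{"ds":98,"xxz":63,"z":48},[0,16,78,24],{"c":80,"go":47,"sou":18,"tl":64}],"vpf":{"ik":21,"phj":{"b":34,"j":35},"tl":{"abb":8,"y":11},"uu":{"d":57,"v":33,"vz":78}}}
After op 9 (replace /eg/au 23): {"eg":{"au":23,"bi":75,"cil":[19,36,84],"teu":{"e":54,"fpi":32,"o":0,"s":45}},"gk":[{"ds":98,"xxz":63,"z":48},[0,16,78,24],{"c":80,"go":47,"sou":18,"tl":64}],"vpf":{"ik":21,"phj":{"b":34,"j":35},"tl":{"abb":8,"y":11},"uu":{"d":57,"v":33,"vz":78}}}
After op 10 (replace /vpf/phj/b 73): {"eg":{"au":23,"bi":75,"cil":[19,36,84],"teu":{"e":54,"fpi":32,"o":0,"s":45}},"gk":[{"ds":98,"xxz":63,"z":48},[0,16,78,24],{"c":80,"go":47,"sou":18,"tl":64}],"vpf":{"ik":21,"phj":{"b":73,"j":35},"tl":{"abb":8,"y":11},"uu":{"d":57,"v":33,"vz":78}}}
After op 11 (replace /gk/2/tl 25): {"eg":{"au":23,"bi":75,"cil":[19,36,84],"teu":{"e":54,"fpi":32,"o":0,"s":45}},"gk":[{"ds":98,"xxz":63,"z":48},[0,16,78,24],{"c":80,"go":47,"sou":18,"tl":25}],"vpf":{"ik":21,"phj":{"b":73,"j":35},"tl":{"abb":8,"y":11},"uu":{"d":57,"v":33,"vz":78}}}
After op 12 (replace /vpf/phj/j 30): {"eg":{"au":23,"bi":75,"cil":[19,36,84],"teu":{"e":54,"fpi":32,"o":0,"s":45}},"gk":[{"ds":98,"xxz":63,"z":48},[0,16,78,24],{"c":80,"go":47,"sou":18,"tl":25}],"vpf":{"ik":21,"phj":{"b":73,"j":30},"tl":{"abb":8,"y":11},"uu":{"d":57,"v":33,"vz":78}}}
After op 13 (replace /gk/2/tl 70): {"eg":{"au":23,"bi":75,"cil":[19,36,84],"teu":{"e":54,"fpi":32,"o":0,"s":45}},"gk":[{"ds":98,"xxz":63,"z":48},[0,16,78,24],{"c":80,"go":47,"sou":18,"tl":70}],"vpf":{"ik":21,"phj":{"b":73,"j":30},"tl":{"abb":8,"y":11},"uu":{"d":57,"v":33,"vz":78}}}
After op 14 (replace /eg/cil 32): {"eg":{"au":23,"bi":75,"cil":32,"teu":{"e":54,"fpi":32,"o":0,"s":45}},"gk":[{"ds":98,"xxz":63,"z":48},[0,16,78,24],{"c":80,"go":47,"sou":18,"tl":70}],"vpf":{"ik":21,"phj":{"b":73,"j":30},"tl":{"abb":8,"y":11},"uu":{"d":57,"v":33,"vz":78}}}

Answer: {"eg":{"au":23,"bi":75,"cil":32,"teu":{"e":54,"fpi":32,"o":0,"s":45}},"gk":[{"ds":98,"xxz":63,"z":48},[0,16,78,24],{"c":80,"go":47,"sou":18,"tl":70}],"vpf":{"ik":21,"phj":{"b":73,"j":30},"tl":{"abb":8,"y":11},"uu":{"d":57,"v":33,"vz":78}}}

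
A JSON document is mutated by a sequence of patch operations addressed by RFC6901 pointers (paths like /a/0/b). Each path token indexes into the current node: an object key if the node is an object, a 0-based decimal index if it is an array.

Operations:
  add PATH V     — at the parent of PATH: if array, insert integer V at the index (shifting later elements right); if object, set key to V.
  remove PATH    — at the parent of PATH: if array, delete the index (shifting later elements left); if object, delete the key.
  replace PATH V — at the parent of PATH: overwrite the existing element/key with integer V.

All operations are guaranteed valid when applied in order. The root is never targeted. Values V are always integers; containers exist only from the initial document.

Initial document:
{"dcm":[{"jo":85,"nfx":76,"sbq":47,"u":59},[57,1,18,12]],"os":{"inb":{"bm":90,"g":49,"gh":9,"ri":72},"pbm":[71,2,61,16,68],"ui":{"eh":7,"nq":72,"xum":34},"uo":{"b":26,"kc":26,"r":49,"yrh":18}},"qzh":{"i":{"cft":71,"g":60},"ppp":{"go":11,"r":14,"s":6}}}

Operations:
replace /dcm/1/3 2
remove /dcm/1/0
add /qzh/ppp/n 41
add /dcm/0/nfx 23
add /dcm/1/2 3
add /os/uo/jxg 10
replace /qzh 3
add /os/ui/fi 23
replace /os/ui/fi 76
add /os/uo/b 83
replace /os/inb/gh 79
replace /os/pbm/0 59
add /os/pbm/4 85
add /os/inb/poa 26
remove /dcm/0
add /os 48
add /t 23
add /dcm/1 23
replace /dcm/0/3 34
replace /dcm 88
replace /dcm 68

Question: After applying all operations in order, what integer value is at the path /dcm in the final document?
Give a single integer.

Answer: 68

Derivation:
After op 1 (replace /dcm/1/3 2): {"dcm":[{"jo":85,"nfx":76,"sbq":47,"u":59},[57,1,18,2]],"os":{"inb":{"bm":90,"g":49,"gh":9,"ri":72},"pbm":[71,2,61,16,68],"ui":{"eh":7,"nq":72,"xum":34},"uo":{"b":26,"kc":26,"r":49,"yrh":18}},"qzh":{"i":{"cft":71,"g":60},"ppp":{"go":11,"r":14,"s":6}}}
After op 2 (remove /dcm/1/0): {"dcm":[{"jo":85,"nfx":76,"sbq":47,"u":59},[1,18,2]],"os":{"inb":{"bm":90,"g":49,"gh":9,"ri":72},"pbm":[71,2,61,16,68],"ui":{"eh":7,"nq":72,"xum":34},"uo":{"b":26,"kc":26,"r":49,"yrh":18}},"qzh":{"i":{"cft":71,"g":60},"ppp":{"go":11,"r":14,"s":6}}}
After op 3 (add /qzh/ppp/n 41): {"dcm":[{"jo":85,"nfx":76,"sbq":47,"u":59},[1,18,2]],"os":{"inb":{"bm":90,"g":49,"gh":9,"ri":72},"pbm":[71,2,61,16,68],"ui":{"eh":7,"nq":72,"xum":34},"uo":{"b":26,"kc":26,"r":49,"yrh":18}},"qzh":{"i":{"cft":71,"g":60},"ppp":{"go":11,"n":41,"r":14,"s":6}}}
After op 4 (add /dcm/0/nfx 23): {"dcm":[{"jo":85,"nfx":23,"sbq":47,"u":59},[1,18,2]],"os":{"inb":{"bm":90,"g":49,"gh":9,"ri":72},"pbm":[71,2,61,16,68],"ui":{"eh":7,"nq":72,"xum":34},"uo":{"b":26,"kc":26,"r":49,"yrh":18}},"qzh":{"i":{"cft":71,"g":60},"ppp":{"go":11,"n":41,"r":14,"s":6}}}
After op 5 (add /dcm/1/2 3): {"dcm":[{"jo":85,"nfx":23,"sbq":47,"u":59},[1,18,3,2]],"os":{"inb":{"bm":90,"g":49,"gh":9,"ri":72},"pbm":[71,2,61,16,68],"ui":{"eh":7,"nq":72,"xum":34},"uo":{"b":26,"kc":26,"r":49,"yrh":18}},"qzh":{"i":{"cft":71,"g":60},"ppp":{"go":11,"n":41,"r":14,"s":6}}}
After op 6 (add /os/uo/jxg 10): {"dcm":[{"jo":85,"nfx":23,"sbq":47,"u":59},[1,18,3,2]],"os":{"inb":{"bm":90,"g":49,"gh":9,"ri":72},"pbm":[71,2,61,16,68],"ui":{"eh":7,"nq":72,"xum":34},"uo":{"b":26,"jxg":10,"kc":26,"r":49,"yrh":18}},"qzh":{"i":{"cft":71,"g":60},"ppp":{"go":11,"n":41,"r":14,"s":6}}}
After op 7 (replace /qzh 3): {"dcm":[{"jo":85,"nfx":23,"sbq":47,"u":59},[1,18,3,2]],"os":{"inb":{"bm":90,"g":49,"gh":9,"ri":72},"pbm":[71,2,61,16,68],"ui":{"eh":7,"nq":72,"xum":34},"uo":{"b":26,"jxg":10,"kc":26,"r":49,"yrh":18}},"qzh":3}
After op 8 (add /os/ui/fi 23): {"dcm":[{"jo":85,"nfx":23,"sbq":47,"u":59},[1,18,3,2]],"os":{"inb":{"bm":90,"g":49,"gh":9,"ri":72},"pbm":[71,2,61,16,68],"ui":{"eh":7,"fi":23,"nq":72,"xum":34},"uo":{"b":26,"jxg":10,"kc":26,"r":49,"yrh":18}},"qzh":3}
After op 9 (replace /os/ui/fi 76): {"dcm":[{"jo":85,"nfx":23,"sbq":47,"u":59},[1,18,3,2]],"os":{"inb":{"bm":90,"g":49,"gh":9,"ri":72},"pbm":[71,2,61,16,68],"ui":{"eh":7,"fi":76,"nq":72,"xum":34},"uo":{"b":26,"jxg":10,"kc":26,"r":49,"yrh":18}},"qzh":3}
After op 10 (add /os/uo/b 83): {"dcm":[{"jo":85,"nfx":23,"sbq":47,"u":59},[1,18,3,2]],"os":{"inb":{"bm":90,"g":49,"gh":9,"ri":72},"pbm":[71,2,61,16,68],"ui":{"eh":7,"fi":76,"nq":72,"xum":34},"uo":{"b":83,"jxg":10,"kc":26,"r":49,"yrh":18}},"qzh":3}
After op 11 (replace /os/inb/gh 79): {"dcm":[{"jo":85,"nfx":23,"sbq":47,"u":59},[1,18,3,2]],"os":{"inb":{"bm":90,"g":49,"gh":79,"ri":72},"pbm":[71,2,61,16,68],"ui":{"eh":7,"fi":76,"nq":72,"xum":34},"uo":{"b":83,"jxg":10,"kc":26,"r":49,"yrh":18}},"qzh":3}
After op 12 (replace /os/pbm/0 59): {"dcm":[{"jo":85,"nfx":23,"sbq":47,"u":59},[1,18,3,2]],"os":{"inb":{"bm":90,"g":49,"gh":79,"ri":72},"pbm":[59,2,61,16,68],"ui":{"eh":7,"fi":76,"nq":72,"xum":34},"uo":{"b":83,"jxg":10,"kc":26,"r":49,"yrh":18}},"qzh":3}
After op 13 (add /os/pbm/4 85): {"dcm":[{"jo":85,"nfx":23,"sbq":47,"u":59},[1,18,3,2]],"os":{"inb":{"bm":90,"g":49,"gh":79,"ri":72},"pbm":[59,2,61,16,85,68],"ui":{"eh":7,"fi":76,"nq":72,"xum":34},"uo":{"b":83,"jxg":10,"kc":26,"r":49,"yrh":18}},"qzh":3}
After op 14 (add /os/inb/poa 26): {"dcm":[{"jo":85,"nfx":23,"sbq":47,"u":59},[1,18,3,2]],"os":{"inb":{"bm":90,"g":49,"gh":79,"poa":26,"ri":72},"pbm":[59,2,61,16,85,68],"ui":{"eh":7,"fi":76,"nq":72,"xum":34},"uo":{"b":83,"jxg":10,"kc":26,"r":49,"yrh":18}},"qzh":3}
After op 15 (remove /dcm/0): {"dcm":[[1,18,3,2]],"os":{"inb":{"bm":90,"g":49,"gh":79,"poa":26,"ri":72},"pbm":[59,2,61,16,85,68],"ui":{"eh":7,"fi":76,"nq":72,"xum":34},"uo":{"b":83,"jxg":10,"kc":26,"r":49,"yrh":18}},"qzh":3}
After op 16 (add /os 48): {"dcm":[[1,18,3,2]],"os":48,"qzh":3}
After op 17 (add /t 23): {"dcm":[[1,18,3,2]],"os":48,"qzh":3,"t":23}
After op 18 (add /dcm/1 23): {"dcm":[[1,18,3,2],23],"os":48,"qzh":3,"t":23}
After op 19 (replace /dcm/0/3 34): {"dcm":[[1,18,3,34],23],"os":48,"qzh":3,"t":23}
After op 20 (replace /dcm 88): {"dcm":88,"os":48,"qzh":3,"t":23}
After op 21 (replace /dcm 68): {"dcm":68,"os":48,"qzh":3,"t":23}
Value at /dcm: 68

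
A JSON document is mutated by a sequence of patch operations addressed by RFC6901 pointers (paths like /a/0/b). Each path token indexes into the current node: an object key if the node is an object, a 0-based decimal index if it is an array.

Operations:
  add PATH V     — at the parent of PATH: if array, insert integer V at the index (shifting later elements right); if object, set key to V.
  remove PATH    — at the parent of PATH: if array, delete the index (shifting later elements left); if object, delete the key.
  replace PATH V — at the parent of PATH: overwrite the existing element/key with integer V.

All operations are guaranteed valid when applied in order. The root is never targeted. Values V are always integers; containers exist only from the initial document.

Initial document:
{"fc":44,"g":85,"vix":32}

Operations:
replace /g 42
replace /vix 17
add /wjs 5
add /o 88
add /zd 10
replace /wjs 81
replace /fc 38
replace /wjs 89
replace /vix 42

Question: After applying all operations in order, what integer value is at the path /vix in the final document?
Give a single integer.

After op 1 (replace /g 42): {"fc":44,"g":42,"vix":32}
After op 2 (replace /vix 17): {"fc":44,"g":42,"vix":17}
After op 3 (add /wjs 5): {"fc":44,"g":42,"vix":17,"wjs":5}
After op 4 (add /o 88): {"fc":44,"g":42,"o":88,"vix":17,"wjs":5}
After op 5 (add /zd 10): {"fc":44,"g":42,"o":88,"vix":17,"wjs":5,"zd":10}
After op 6 (replace /wjs 81): {"fc":44,"g":42,"o":88,"vix":17,"wjs":81,"zd":10}
After op 7 (replace /fc 38): {"fc":38,"g":42,"o":88,"vix":17,"wjs":81,"zd":10}
After op 8 (replace /wjs 89): {"fc":38,"g":42,"o":88,"vix":17,"wjs":89,"zd":10}
After op 9 (replace /vix 42): {"fc":38,"g":42,"o":88,"vix":42,"wjs":89,"zd":10}
Value at /vix: 42

Answer: 42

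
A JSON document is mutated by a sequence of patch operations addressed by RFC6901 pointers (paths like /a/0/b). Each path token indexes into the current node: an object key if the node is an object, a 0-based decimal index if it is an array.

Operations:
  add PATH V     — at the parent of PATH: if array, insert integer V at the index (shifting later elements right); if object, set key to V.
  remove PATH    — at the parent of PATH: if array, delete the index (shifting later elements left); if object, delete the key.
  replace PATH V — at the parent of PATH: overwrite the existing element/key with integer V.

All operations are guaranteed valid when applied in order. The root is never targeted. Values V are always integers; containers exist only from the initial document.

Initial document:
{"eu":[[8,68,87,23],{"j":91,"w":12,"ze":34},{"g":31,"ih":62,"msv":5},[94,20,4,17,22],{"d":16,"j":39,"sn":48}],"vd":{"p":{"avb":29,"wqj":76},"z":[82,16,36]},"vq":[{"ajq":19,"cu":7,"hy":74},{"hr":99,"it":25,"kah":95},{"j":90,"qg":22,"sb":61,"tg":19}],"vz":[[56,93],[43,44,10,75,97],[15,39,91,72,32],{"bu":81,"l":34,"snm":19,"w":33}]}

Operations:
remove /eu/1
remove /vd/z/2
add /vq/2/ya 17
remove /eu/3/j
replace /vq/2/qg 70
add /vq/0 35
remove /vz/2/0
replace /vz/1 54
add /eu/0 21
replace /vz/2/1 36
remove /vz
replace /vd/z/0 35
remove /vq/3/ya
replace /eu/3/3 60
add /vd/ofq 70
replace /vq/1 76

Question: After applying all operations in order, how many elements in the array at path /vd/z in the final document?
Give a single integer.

After op 1 (remove /eu/1): {"eu":[[8,68,87,23],{"g":31,"ih":62,"msv":5},[94,20,4,17,22],{"d":16,"j":39,"sn":48}],"vd":{"p":{"avb":29,"wqj":76},"z":[82,16,36]},"vq":[{"ajq":19,"cu":7,"hy":74},{"hr":99,"it":25,"kah":95},{"j":90,"qg":22,"sb":61,"tg":19}],"vz":[[56,93],[43,44,10,75,97],[15,39,91,72,32],{"bu":81,"l":34,"snm":19,"w":33}]}
After op 2 (remove /vd/z/2): {"eu":[[8,68,87,23],{"g":31,"ih":62,"msv":5},[94,20,4,17,22],{"d":16,"j":39,"sn":48}],"vd":{"p":{"avb":29,"wqj":76},"z":[82,16]},"vq":[{"ajq":19,"cu":7,"hy":74},{"hr":99,"it":25,"kah":95},{"j":90,"qg":22,"sb":61,"tg":19}],"vz":[[56,93],[43,44,10,75,97],[15,39,91,72,32],{"bu":81,"l":34,"snm":19,"w":33}]}
After op 3 (add /vq/2/ya 17): {"eu":[[8,68,87,23],{"g":31,"ih":62,"msv":5},[94,20,4,17,22],{"d":16,"j":39,"sn":48}],"vd":{"p":{"avb":29,"wqj":76},"z":[82,16]},"vq":[{"ajq":19,"cu":7,"hy":74},{"hr":99,"it":25,"kah":95},{"j":90,"qg":22,"sb":61,"tg":19,"ya":17}],"vz":[[56,93],[43,44,10,75,97],[15,39,91,72,32],{"bu":81,"l":34,"snm":19,"w":33}]}
After op 4 (remove /eu/3/j): {"eu":[[8,68,87,23],{"g":31,"ih":62,"msv":5},[94,20,4,17,22],{"d":16,"sn":48}],"vd":{"p":{"avb":29,"wqj":76},"z":[82,16]},"vq":[{"ajq":19,"cu":7,"hy":74},{"hr":99,"it":25,"kah":95},{"j":90,"qg":22,"sb":61,"tg":19,"ya":17}],"vz":[[56,93],[43,44,10,75,97],[15,39,91,72,32],{"bu":81,"l":34,"snm":19,"w":33}]}
After op 5 (replace /vq/2/qg 70): {"eu":[[8,68,87,23],{"g":31,"ih":62,"msv":5},[94,20,4,17,22],{"d":16,"sn":48}],"vd":{"p":{"avb":29,"wqj":76},"z":[82,16]},"vq":[{"ajq":19,"cu":7,"hy":74},{"hr":99,"it":25,"kah":95},{"j":90,"qg":70,"sb":61,"tg":19,"ya":17}],"vz":[[56,93],[43,44,10,75,97],[15,39,91,72,32],{"bu":81,"l":34,"snm":19,"w":33}]}
After op 6 (add /vq/0 35): {"eu":[[8,68,87,23],{"g":31,"ih":62,"msv":5},[94,20,4,17,22],{"d":16,"sn":48}],"vd":{"p":{"avb":29,"wqj":76},"z":[82,16]},"vq":[35,{"ajq":19,"cu":7,"hy":74},{"hr":99,"it":25,"kah":95},{"j":90,"qg":70,"sb":61,"tg":19,"ya":17}],"vz":[[56,93],[43,44,10,75,97],[15,39,91,72,32],{"bu":81,"l":34,"snm":19,"w":33}]}
After op 7 (remove /vz/2/0): {"eu":[[8,68,87,23],{"g":31,"ih":62,"msv":5},[94,20,4,17,22],{"d":16,"sn":48}],"vd":{"p":{"avb":29,"wqj":76},"z":[82,16]},"vq":[35,{"ajq":19,"cu":7,"hy":74},{"hr":99,"it":25,"kah":95},{"j":90,"qg":70,"sb":61,"tg":19,"ya":17}],"vz":[[56,93],[43,44,10,75,97],[39,91,72,32],{"bu":81,"l":34,"snm":19,"w":33}]}
After op 8 (replace /vz/1 54): {"eu":[[8,68,87,23],{"g":31,"ih":62,"msv":5},[94,20,4,17,22],{"d":16,"sn":48}],"vd":{"p":{"avb":29,"wqj":76},"z":[82,16]},"vq":[35,{"ajq":19,"cu":7,"hy":74},{"hr":99,"it":25,"kah":95},{"j":90,"qg":70,"sb":61,"tg":19,"ya":17}],"vz":[[56,93],54,[39,91,72,32],{"bu":81,"l":34,"snm":19,"w":33}]}
After op 9 (add /eu/0 21): {"eu":[21,[8,68,87,23],{"g":31,"ih":62,"msv":5},[94,20,4,17,22],{"d":16,"sn":48}],"vd":{"p":{"avb":29,"wqj":76},"z":[82,16]},"vq":[35,{"ajq":19,"cu":7,"hy":74},{"hr":99,"it":25,"kah":95},{"j":90,"qg":70,"sb":61,"tg":19,"ya":17}],"vz":[[56,93],54,[39,91,72,32],{"bu":81,"l":34,"snm":19,"w":33}]}
After op 10 (replace /vz/2/1 36): {"eu":[21,[8,68,87,23],{"g":31,"ih":62,"msv":5},[94,20,4,17,22],{"d":16,"sn":48}],"vd":{"p":{"avb":29,"wqj":76},"z":[82,16]},"vq":[35,{"ajq":19,"cu":7,"hy":74},{"hr":99,"it":25,"kah":95},{"j":90,"qg":70,"sb":61,"tg":19,"ya":17}],"vz":[[56,93],54,[39,36,72,32],{"bu":81,"l":34,"snm":19,"w":33}]}
After op 11 (remove /vz): {"eu":[21,[8,68,87,23],{"g":31,"ih":62,"msv":5},[94,20,4,17,22],{"d":16,"sn":48}],"vd":{"p":{"avb":29,"wqj":76},"z":[82,16]},"vq":[35,{"ajq":19,"cu":7,"hy":74},{"hr":99,"it":25,"kah":95},{"j":90,"qg":70,"sb":61,"tg":19,"ya":17}]}
After op 12 (replace /vd/z/0 35): {"eu":[21,[8,68,87,23],{"g":31,"ih":62,"msv":5},[94,20,4,17,22],{"d":16,"sn":48}],"vd":{"p":{"avb":29,"wqj":76},"z":[35,16]},"vq":[35,{"ajq":19,"cu":7,"hy":74},{"hr":99,"it":25,"kah":95},{"j":90,"qg":70,"sb":61,"tg":19,"ya":17}]}
After op 13 (remove /vq/3/ya): {"eu":[21,[8,68,87,23],{"g":31,"ih":62,"msv":5},[94,20,4,17,22],{"d":16,"sn":48}],"vd":{"p":{"avb":29,"wqj":76},"z":[35,16]},"vq":[35,{"ajq":19,"cu":7,"hy":74},{"hr":99,"it":25,"kah":95},{"j":90,"qg":70,"sb":61,"tg":19}]}
After op 14 (replace /eu/3/3 60): {"eu":[21,[8,68,87,23],{"g":31,"ih":62,"msv":5},[94,20,4,60,22],{"d":16,"sn":48}],"vd":{"p":{"avb":29,"wqj":76},"z":[35,16]},"vq":[35,{"ajq":19,"cu":7,"hy":74},{"hr":99,"it":25,"kah":95},{"j":90,"qg":70,"sb":61,"tg":19}]}
After op 15 (add /vd/ofq 70): {"eu":[21,[8,68,87,23],{"g":31,"ih":62,"msv":5},[94,20,4,60,22],{"d":16,"sn":48}],"vd":{"ofq":70,"p":{"avb":29,"wqj":76},"z":[35,16]},"vq":[35,{"ajq":19,"cu":7,"hy":74},{"hr":99,"it":25,"kah":95},{"j":90,"qg":70,"sb":61,"tg":19}]}
After op 16 (replace /vq/1 76): {"eu":[21,[8,68,87,23],{"g":31,"ih":62,"msv":5},[94,20,4,60,22],{"d":16,"sn":48}],"vd":{"ofq":70,"p":{"avb":29,"wqj":76},"z":[35,16]},"vq":[35,76,{"hr":99,"it":25,"kah":95},{"j":90,"qg":70,"sb":61,"tg":19}]}
Size at path /vd/z: 2

Answer: 2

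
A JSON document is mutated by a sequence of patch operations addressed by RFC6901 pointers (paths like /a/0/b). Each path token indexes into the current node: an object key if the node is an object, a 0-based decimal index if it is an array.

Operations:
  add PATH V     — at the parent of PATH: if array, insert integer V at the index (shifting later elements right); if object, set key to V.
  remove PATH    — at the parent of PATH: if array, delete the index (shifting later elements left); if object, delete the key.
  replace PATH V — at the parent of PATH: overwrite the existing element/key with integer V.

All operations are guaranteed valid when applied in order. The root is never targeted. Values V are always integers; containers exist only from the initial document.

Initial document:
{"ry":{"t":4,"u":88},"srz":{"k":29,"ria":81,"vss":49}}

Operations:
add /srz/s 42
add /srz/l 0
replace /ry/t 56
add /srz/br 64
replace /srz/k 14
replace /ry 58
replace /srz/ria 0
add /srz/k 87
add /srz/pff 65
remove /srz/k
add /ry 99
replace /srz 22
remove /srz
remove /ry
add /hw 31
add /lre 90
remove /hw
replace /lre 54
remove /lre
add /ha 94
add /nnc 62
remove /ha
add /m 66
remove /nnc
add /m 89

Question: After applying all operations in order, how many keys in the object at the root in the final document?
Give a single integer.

Answer: 1

Derivation:
After op 1 (add /srz/s 42): {"ry":{"t":4,"u":88},"srz":{"k":29,"ria":81,"s":42,"vss":49}}
After op 2 (add /srz/l 0): {"ry":{"t":4,"u":88},"srz":{"k":29,"l":0,"ria":81,"s":42,"vss":49}}
After op 3 (replace /ry/t 56): {"ry":{"t":56,"u":88},"srz":{"k":29,"l":0,"ria":81,"s":42,"vss":49}}
After op 4 (add /srz/br 64): {"ry":{"t":56,"u":88},"srz":{"br":64,"k":29,"l":0,"ria":81,"s":42,"vss":49}}
After op 5 (replace /srz/k 14): {"ry":{"t":56,"u":88},"srz":{"br":64,"k":14,"l":0,"ria":81,"s":42,"vss":49}}
After op 6 (replace /ry 58): {"ry":58,"srz":{"br":64,"k":14,"l":0,"ria":81,"s":42,"vss":49}}
After op 7 (replace /srz/ria 0): {"ry":58,"srz":{"br":64,"k":14,"l":0,"ria":0,"s":42,"vss":49}}
After op 8 (add /srz/k 87): {"ry":58,"srz":{"br":64,"k":87,"l":0,"ria":0,"s":42,"vss":49}}
After op 9 (add /srz/pff 65): {"ry":58,"srz":{"br":64,"k":87,"l":0,"pff":65,"ria":0,"s":42,"vss":49}}
After op 10 (remove /srz/k): {"ry":58,"srz":{"br":64,"l":0,"pff":65,"ria":0,"s":42,"vss":49}}
After op 11 (add /ry 99): {"ry":99,"srz":{"br":64,"l":0,"pff":65,"ria":0,"s":42,"vss":49}}
After op 12 (replace /srz 22): {"ry":99,"srz":22}
After op 13 (remove /srz): {"ry":99}
After op 14 (remove /ry): {}
After op 15 (add /hw 31): {"hw":31}
After op 16 (add /lre 90): {"hw":31,"lre":90}
After op 17 (remove /hw): {"lre":90}
After op 18 (replace /lre 54): {"lre":54}
After op 19 (remove /lre): {}
After op 20 (add /ha 94): {"ha":94}
After op 21 (add /nnc 62): {"ha":94,"nnc":62}
After op 22 (remove /ha): {"nnc":62}
After op 23 (add /m 66): {"m":66,"nnc":62}
After op 24 (remove /nnc): {"m":66}
After op 25 (add /m 89): {"m":89}
Size at the root: 1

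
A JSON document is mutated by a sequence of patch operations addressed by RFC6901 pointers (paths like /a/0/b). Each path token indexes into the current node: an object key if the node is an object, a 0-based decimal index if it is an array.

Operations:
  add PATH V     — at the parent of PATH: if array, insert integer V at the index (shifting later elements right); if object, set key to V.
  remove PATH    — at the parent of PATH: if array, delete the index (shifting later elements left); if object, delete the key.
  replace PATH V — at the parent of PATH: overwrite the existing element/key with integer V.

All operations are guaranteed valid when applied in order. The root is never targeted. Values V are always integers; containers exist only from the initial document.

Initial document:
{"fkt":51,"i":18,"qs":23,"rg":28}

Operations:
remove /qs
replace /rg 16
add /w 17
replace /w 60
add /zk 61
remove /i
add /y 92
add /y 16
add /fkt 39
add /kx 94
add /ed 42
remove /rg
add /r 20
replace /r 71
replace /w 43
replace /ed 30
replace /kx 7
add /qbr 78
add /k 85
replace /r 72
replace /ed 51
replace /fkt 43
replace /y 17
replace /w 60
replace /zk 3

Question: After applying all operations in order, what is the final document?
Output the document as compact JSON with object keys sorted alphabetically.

After op 1 (remove /qs): {"fkt":51,"i":18,"rg":28}
After op 2 (replace /rg 16): {"fkt":51,"i":18,"rg":16}
After op 3 (add /w 17): {"fkt":51,"i":18,"rg":16,"w":17}
After op 4 (replace /w 60): {"fkt":51,"i":18,"rg":16,"w":60}
After op 5 (add /zk 61): {"fkt":51,"i":18,"rg":16,"w":60,"zk":61}
After op 6 (remove /i): {"fkt":51,"rg":16,"w":60,"zk":61}
After op 7 (add /y 92): {"fkt":51,"rg":16,"w":60,"y":92,"zk":61}
After op 8 (add /y 16): {"fkt":51,"rg":16,"w":60,"y":16,"zk":61}
After op 9 (add /fkt 39): {"fkt":39,"rg":16,"w":60,"y":16,"zk":61}
After op 10 (add /kx 94): {"fkt":39,"kx":94,"rg":16,"w":60,"y":16,"zk":61}
After op 11 (add /ed 42): {"ed":42,"fkt":39,"kx":94,"rg":16,"w":60,"y":16,"zk":61}
After op 12 (remove /rg): {"ed":42,"fkt":39,"kx":94,"w":60,"y":16,"zk":61}
After op 13 (add /r 20): {"ed":42,"fkt":39,"kx":94,"r":20,"w":60,"y":16,"zk":61}
After op 14 (replace /r 71): {"ed":42,"fkt":39,"kx":94,"r":71,"w":60,"y":16,"zk":61}
After op 15 (replace /w 43): {"ed":42,"fkt":39,"kx":94,"r":71,"w":43,"y":16,"zk":61}
After op 16 (replace /ed 30): {"ed":30,"fkt":39,"kx":94,"r":71,"w":43,"y":16,"zk":61}
After op 17 (replace /kx 7): {"ed":30,"fkt":39,"kx":7,"r":71,"w":43,"y":16,"zk":61}
After op 18 (add /qbr 78): {"ed":30,"fkt":39,"kx":7,"qbr":78,"r":71,"w":43,"y":16,"zk":61}
After op 19 (add /k 85): {"ed":30,"fkt":39,"k":85,"kx":7,"qbr":78,"r":71,"w":43,"y":16,"zk":61}
After op 20 (replace /r 72): {"ed":30,"fkt":39,"k":85,"kx":7,"qbr":78,"r":72,"w":43,"y":16,"zk":61}
After op 21 (replace /ed 51): {"ed":51,"fkt":39,"k":85,"kx":7,"qbr":78,"r":72,"w":43,"y":16,"zk":61}
After op 22 (replace /fkt 43): {"ed":51,"fkt":43,"k":85,"kx":7,"qbr":78,"r":72,"w":43,"y":16,"zk":61}
After op 23 (replace /y 17): {"ed":51,"fkt":43,"k":85,"kx":7,"qbr":78,"r":72,"w":43,"y":17,"zk":61}
After op 24 (replace /w 60): {"ed":51,"fkt":43,"k":85,"kx":7,"qbr":78,"r":72,"w":60,"y":17,"zk":61}
After op 25 (replace /zk 3): {"ed":51,"fkt":43,"k":85,"kx":7,"qbr":78,"r":72,"w":60,"y":17,"zk":3}

Answer: {"ed":51,"fkt":43,"k":85,"kx":7,"qbr":78,"r":72,"w":60,"y":17,"zk":3}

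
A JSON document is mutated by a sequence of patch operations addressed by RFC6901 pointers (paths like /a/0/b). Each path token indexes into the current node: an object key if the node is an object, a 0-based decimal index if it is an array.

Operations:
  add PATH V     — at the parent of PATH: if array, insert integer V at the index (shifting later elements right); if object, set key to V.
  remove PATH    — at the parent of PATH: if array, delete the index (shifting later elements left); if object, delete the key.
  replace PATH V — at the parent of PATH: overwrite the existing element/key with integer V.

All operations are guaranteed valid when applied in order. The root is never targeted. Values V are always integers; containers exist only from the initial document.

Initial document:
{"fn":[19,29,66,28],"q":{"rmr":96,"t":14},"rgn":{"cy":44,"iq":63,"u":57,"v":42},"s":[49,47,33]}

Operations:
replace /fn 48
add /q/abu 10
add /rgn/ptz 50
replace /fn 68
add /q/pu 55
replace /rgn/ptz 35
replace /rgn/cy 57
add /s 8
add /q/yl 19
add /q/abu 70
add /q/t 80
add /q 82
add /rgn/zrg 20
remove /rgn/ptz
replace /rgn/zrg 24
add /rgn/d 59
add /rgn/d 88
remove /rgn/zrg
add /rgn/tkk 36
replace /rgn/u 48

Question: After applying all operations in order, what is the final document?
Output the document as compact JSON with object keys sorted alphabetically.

After op 1 (replace /fn 48): {"fn":48,"q":{"rmr":96,"t":14},"rgn":{"cy":44,"iq":63,"u":57,"v":42},"s":[49,47,33]}
After op 2 (add /q/abu 10): {"fn":48,"q":{"abu":10,"rmr":96,"t":14},"rgn":{"cy":44,"iq":63,"u":57,"v":42},"s":[49,47,33]}
After op 3 (add /rgn/ptz 50): {"fn":48,"q":{"abu":10,"rmr":96,"t":14},"rgn":{"cy":44,"iq":63,"ptz":50,"u":57,"v":42},"s":[49,47,33]}
After op 4 (replace /fn 68): {"fn":68,"q":{"abu":10,"rmr":96,"t":14},"rgn":{"cy":44,"iq":63,"ptz":50,"u":57,"v":42},"s":[49,47,33]}
After op 5 (add /q/pu 55): {"fn":68,"q":{"abu":10,"pu":55,"rmr":96,"t":14},"rgn":{"cy":44,"iq":63,"ptz":50,"u":57,"v":42},"s":[49,47,33]}
After op 6 (replace /rgn/ptz 35): {"fn":68,"q":{"abu":10,"pu":55,"rmr":96,"t":14},"rgn":{"cy":44,"iq":63,"ptz":35,"u":57,"v":42},"s":[49,47,33]}
After op 7 (replace /rgn/cy 57): {"fn":68,"q":{"abu":10,"pu":55,"rmr":96,"t":14},"rgn":{"cy":57,"iq":63,"ptz":35,"u":57,"v":42},"s":[49,47,33]}
After op 8 (add /s 8): {"fn":68,"q":{"abu":10,"pu":55,"rmr":96,"t":14},"rgn":{"cy":57,"iq":63,"ptz":35,"u":57,"v":42},"s":8}
After op 9 (add /q/yl 19): {"fn":68,"q":{"abu":10,"pu":55,"rmr":96,"t":14,"yl":19},"rgn":{"cy":57,"iq":63,"ptz":35,"u":57,"v":42},"s":8}
After op 10 (add /q/abu 70): {"fn":68,"q":{"abu":70,"pu":55,"rmr":96,"t":14,"yl":19},"rgn":{"cy":57,"iq":63,"ptz":35,"u":57,"v":42},"s":8}
After op 11 (add /q/t 80): {"fn":68,"q":{"abu":70,"pu":55,"rmr":96,"t":80,"yl":19},"rgn":{"cy":57,"iq":63,"ptz":35,"u":57,"v":42},"s":8}
After op 12 (add /q 82): {"fn":68,"q":82,"rgn":{"cy":57,"iq":63,"ptz":35,"u":57,"v":42},"s":8}
After op 13 (add /rgn/zrg 20): {"fn":68,"q":82,"rgn":{"cy":57,"iq":63,"ptz":35,"u":57,"v":42,"zrg":20},"s":8}
After op 14 (remove /rgn/ptz): {"fn":68,"q":82,"rgn":{"cy":57,"iq":63,"u":57,"v":42,"zrg":20},"s":8}
After op 15 (replace /rgn/zrg 24): {"fn":68,"q":82,"rgn":{"cy":57,"iq":63,"u":57,"v":42,"zrg":24},"s":8}
After op 16 (add /rgn/d 59): {"fn":68,"q":82,"rgn":{"cy":57,"d":59,"iq":63,"u":57,"v":42,"zrg":24},"s":8}
After op 17 (add /rgn/d 88): {"fn":68,"q":82,"rgn":{"cy":57,"d":88,"iq":63,"u":57,"v":42,"zrg":24},"s":8}
After op 18 (remove /rgn/zrg): {"fn":68,"q":82,"rgn":{"cy":57,"d":88,"iq":63,"u":57,"v":42},"s":8}
After op 19 (add /rgn/tkk 36): {"fn":68,"q":82,"rgn":{"cy":57,"d":88,"iq":63,"tkk":36,"u":57,"v":42},"s":8}
After op 20 (replace /rgn/u 48): {"fn":68,"q":82,"rgn":{"cy":57,"d":88,"iq":63,"tkk":36,"u":48,"v":42},"s":8}

Answer: {"fn":68,"q":82,"rgn":{"cy":57,"d":88,"iq":63,"tkk":36,"u":48,"v":42},"s":8}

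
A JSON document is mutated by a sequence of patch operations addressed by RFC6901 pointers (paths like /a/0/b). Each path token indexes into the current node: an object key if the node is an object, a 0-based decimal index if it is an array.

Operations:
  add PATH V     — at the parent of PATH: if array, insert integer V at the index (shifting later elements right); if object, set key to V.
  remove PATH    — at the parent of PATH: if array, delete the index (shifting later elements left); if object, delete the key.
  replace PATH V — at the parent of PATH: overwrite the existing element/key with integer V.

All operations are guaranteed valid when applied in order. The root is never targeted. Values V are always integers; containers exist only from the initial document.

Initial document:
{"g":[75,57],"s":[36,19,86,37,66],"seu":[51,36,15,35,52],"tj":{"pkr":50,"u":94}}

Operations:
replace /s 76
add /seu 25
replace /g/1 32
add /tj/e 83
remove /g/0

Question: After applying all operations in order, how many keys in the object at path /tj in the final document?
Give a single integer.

After op 1 (replace /s 76): {"g":[75,57],"s":76,"seu":[51,36,15,35,52],"tj":{"pkr":50,"u":94}}
After op 2 (add /seu 25): {"g":[75,57],"s":76,"seu":25,"tj":{"pkr":50,"u":94}}
After op 3 (replace /g/1 32): {"g":[75,32],"s":76,"seu":25,"tj":{"pkr":50,"u":94}}
After op 4 (add /tj/e 83): {"g":[75,32],"s":76,"seu":25,"tj":{"e":83,"pkr":50,"u":94}}
After op 5 (remove /g/0): {"g":[32],"s":76,"seu":25,"tj":{"e":83,"pkr":50,"u":94}}
Size at path /tj: 3

Answer: 3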